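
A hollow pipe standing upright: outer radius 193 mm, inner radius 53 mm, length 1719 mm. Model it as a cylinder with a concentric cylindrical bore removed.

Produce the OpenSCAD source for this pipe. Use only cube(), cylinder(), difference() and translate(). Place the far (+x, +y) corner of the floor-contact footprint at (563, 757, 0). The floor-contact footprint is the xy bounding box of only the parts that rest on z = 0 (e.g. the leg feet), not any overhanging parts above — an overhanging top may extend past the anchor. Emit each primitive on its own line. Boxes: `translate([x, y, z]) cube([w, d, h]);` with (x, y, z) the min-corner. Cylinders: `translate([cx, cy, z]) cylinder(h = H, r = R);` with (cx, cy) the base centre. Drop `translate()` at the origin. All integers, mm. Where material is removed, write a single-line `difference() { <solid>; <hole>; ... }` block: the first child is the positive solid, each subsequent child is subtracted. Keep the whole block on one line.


difference() { translate([370, 564, 0]) cylinder(h = 1719, r = 193); translate([370, 564, 0]) cylinder(h = 1719, r = 53); }


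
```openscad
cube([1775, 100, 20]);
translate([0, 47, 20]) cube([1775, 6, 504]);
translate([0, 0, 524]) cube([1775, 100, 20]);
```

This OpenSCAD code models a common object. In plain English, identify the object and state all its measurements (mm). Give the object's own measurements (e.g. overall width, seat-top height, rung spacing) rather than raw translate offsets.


An I-beam lying along x, 1775 mm long. Overall section height 544 mm. Two flanges 100 mm wide (y) and 20 mm thick, one on the floor and one at the top; a web 6 mm thick runs between them, centred on the flange width.


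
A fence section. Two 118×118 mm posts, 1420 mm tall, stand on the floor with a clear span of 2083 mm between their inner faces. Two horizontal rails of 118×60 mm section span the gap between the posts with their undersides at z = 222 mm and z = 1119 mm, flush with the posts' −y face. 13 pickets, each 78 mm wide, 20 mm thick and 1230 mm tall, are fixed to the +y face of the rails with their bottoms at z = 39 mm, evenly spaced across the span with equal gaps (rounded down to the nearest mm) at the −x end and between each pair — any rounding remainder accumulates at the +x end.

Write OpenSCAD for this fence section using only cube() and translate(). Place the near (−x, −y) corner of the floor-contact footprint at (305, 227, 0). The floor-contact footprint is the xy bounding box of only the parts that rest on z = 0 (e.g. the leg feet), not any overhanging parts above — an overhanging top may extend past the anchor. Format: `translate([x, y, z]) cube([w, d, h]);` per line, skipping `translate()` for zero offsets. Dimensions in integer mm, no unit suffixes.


translate([305, 227, 0]) cube([118, 118, 1420]);
translate([2506, 227, 0]) cube([118, 118, 1420]);
translate([423, 227, 222]) cube([2083, 118, 60]);
translate([423, 227, 1119]) cube([2083, 118, 60]);
translate([499, 345, 39]) cube([78, 20, 1230]);
translate([653, 345, 39]) cube([78, 20, 1230]);
translate([807, 345, 39]) cube([78, 20, 1230]);
translate([961, 345, 39]) cube([78, 20, 1230]);
translate([1115, 345, 39]) cube([78, 20, 1230]);
translate([1269, 345, 39]) cube([78, 20, 1230]);
translate([1423, 345, 39]) cube([78, 20, 1230]);
translate([1577, 345, 39]) cube([78, 20, 1230]);
translate([1731, 345, 39]) cube([78, 20, 1230]);
translate([1885, 345, 39]) cube([78, 20, 1230]);
translate([2039, 345, 39]) cube([78, 20, 1230]);
translate([2193, 345, 39]) cube([78, 20, 1230]);
translate([2347, 345, 39]) cube([78, 20, 1230]);


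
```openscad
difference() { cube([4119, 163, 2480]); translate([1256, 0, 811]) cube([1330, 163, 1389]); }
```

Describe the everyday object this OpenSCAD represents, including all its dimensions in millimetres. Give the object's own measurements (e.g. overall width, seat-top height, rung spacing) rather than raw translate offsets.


A wall 4119 mm long (x), 163 mm thick (y), 2480 mm tall, with a rectangular window opening cut through it. The opening is 1330 mm wide and 1389 mm tall; its sill is at z = 811 mm and its near (−x) edge is 1256 mm from the wall's −x end. The opening passes through the full wall thickness.


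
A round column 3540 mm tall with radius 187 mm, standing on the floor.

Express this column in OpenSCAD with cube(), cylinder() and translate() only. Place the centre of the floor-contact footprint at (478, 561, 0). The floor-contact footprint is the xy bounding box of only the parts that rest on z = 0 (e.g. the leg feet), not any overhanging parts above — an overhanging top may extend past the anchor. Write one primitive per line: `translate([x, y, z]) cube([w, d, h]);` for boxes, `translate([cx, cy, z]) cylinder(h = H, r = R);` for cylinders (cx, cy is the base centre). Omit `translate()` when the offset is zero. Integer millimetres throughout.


translate([478, 561, 0]) cylinder(h = 3540, r = 187);


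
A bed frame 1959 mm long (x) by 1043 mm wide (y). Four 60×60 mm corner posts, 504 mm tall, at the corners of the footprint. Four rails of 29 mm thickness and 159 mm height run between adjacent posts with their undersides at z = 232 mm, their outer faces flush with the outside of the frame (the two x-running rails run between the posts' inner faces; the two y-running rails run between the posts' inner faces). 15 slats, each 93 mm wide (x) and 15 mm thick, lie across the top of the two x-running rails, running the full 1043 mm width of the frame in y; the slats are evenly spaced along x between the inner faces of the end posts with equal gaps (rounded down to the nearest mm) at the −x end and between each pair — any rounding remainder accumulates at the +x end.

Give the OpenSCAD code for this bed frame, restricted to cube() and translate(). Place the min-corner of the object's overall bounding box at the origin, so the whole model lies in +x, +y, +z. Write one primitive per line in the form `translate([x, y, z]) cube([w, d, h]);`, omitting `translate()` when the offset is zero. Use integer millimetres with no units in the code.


cube([60, 60, 504]);
translate([0, 983, 0]) cube([60, 60, 504]);
translate([1899, 0, 0]) cube([60, 60, 504]);
translate([1899, 983, 0]) cube([60, 60, 504]);
translate([60, 0, 232]) cube([1839, 29, 159]);
translate([60, 1014, 232]) cube([1839, 29, 159]);
translate([0, 60, 232]) cube([29, 923, 159]);
translate([1930, 60, 232]) cube([29, 923, 159]);
translate([87, 0, 391]) cube([93, 1043, 15]);
translate([207, 0, 391]) cube([93, 1043, 15]);
translate([327, 0, 391]) cube([93, 1043, 15]);
translate([447, 0, 391]) cube([93, 1043, 15]);
translate([567, 0, 391]) cube([93, 1043, 15]);
translate([687, 0, 391]) cube([93, 1043, 15]);
translate([807, 0, 391]) cube([93, 1043, 15]);
translate([927, 0, 391]) cube([93, 1043, 15]);
translate([1047, 0, 391]) cube([93, 1043, 15]);
translate([1167, 0, 391]) cube([93, 1043, 15]);
translate([1287, 0, 391]) cube([93, 1043, 15]);
translate([1407, 0, 391]) cube([93, 1043, 15]);
translate([1527, 0, 391]) cube([93, 1043, 15]);
translate([1647, 0, 391]) cube([93, 1043, 15]);
translate([1767, 0, 391]) cube([93, 1043, 15]);


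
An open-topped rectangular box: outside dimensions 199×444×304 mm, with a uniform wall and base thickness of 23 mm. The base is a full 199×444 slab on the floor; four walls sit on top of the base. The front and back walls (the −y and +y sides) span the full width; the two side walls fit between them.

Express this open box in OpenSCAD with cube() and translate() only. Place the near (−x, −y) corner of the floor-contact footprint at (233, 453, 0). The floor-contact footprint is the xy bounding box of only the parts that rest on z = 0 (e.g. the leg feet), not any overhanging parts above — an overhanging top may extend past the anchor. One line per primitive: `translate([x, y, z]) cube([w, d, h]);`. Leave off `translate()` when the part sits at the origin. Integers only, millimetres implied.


translate([233, 453, 0]) cube([199, 444, 23]);
translate([233, 453, 23]) cube([199, 23, 281]);
translate([233, 874, 23]) cube([199, 23, 281]);
translate([233, 476, 23]) cube([23, 398, 281]);
translate([409, 476, 23]) cube([23, 398, 281]);


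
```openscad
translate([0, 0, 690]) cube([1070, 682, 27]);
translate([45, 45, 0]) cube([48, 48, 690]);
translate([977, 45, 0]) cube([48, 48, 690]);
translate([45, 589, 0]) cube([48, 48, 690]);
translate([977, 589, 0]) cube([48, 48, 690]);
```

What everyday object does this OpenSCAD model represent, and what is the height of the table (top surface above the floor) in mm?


A table. The table height is 717 mm.

A 1070×682×27 slab sits at z = 690 on four 48 mm square posts — a table. The top surface is at 690 + 27 = 717 mm.


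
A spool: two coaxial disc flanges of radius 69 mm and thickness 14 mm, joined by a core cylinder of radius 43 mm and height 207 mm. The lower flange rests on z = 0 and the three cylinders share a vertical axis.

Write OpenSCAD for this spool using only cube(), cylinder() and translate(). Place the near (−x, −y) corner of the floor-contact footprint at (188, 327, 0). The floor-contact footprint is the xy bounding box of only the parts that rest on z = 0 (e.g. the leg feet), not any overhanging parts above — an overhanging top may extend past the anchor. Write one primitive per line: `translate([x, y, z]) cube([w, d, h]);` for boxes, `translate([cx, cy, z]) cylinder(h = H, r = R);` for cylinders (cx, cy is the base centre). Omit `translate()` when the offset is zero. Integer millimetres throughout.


translate([257, 396, 0]) cylinder(h = 14, r = 69);
translate([257, 396, 14]) cylinder(h = 207, r = 43);
translate([257, 396, 221]) cylinder(h = 14, r = 69);


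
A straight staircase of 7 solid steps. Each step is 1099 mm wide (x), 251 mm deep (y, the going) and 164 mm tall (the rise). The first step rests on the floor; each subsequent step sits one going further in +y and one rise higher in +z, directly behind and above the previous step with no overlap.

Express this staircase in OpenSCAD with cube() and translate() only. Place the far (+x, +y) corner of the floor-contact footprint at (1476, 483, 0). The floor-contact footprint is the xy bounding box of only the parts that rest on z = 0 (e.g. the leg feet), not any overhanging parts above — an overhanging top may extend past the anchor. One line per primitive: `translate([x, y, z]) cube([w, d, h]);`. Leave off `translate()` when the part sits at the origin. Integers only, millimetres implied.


translate([377, 232, 0]) cube([1099, 251, 164]);
translate([377, 483, 164]) cube([1099, 251, 164]);
translate([377, 734, 328]) cube([1099, 251, 164]);
translate([377, 985, 492]) cube([1099, 251, 164]);
translate([377, 1236, 656]) cube([1099, 251, 164]);
translate([377, 1487, 820]) cube([1099, 251, 164]);
translate([377, 1738, 984]) cube([1099, 251, 164]);


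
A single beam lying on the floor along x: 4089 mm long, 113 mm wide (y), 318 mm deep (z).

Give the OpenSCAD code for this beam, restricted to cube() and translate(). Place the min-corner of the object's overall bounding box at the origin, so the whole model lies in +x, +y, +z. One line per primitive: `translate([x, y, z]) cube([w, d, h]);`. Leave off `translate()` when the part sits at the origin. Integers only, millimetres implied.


cube([4089, 113, 318]);


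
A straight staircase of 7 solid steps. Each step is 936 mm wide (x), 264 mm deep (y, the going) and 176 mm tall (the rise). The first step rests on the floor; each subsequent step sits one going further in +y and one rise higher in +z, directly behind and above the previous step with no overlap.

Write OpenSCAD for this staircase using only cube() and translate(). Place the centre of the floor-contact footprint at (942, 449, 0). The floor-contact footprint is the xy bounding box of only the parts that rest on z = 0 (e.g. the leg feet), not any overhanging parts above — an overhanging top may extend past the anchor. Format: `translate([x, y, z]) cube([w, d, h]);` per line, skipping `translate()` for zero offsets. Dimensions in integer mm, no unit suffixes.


translate([474, 317, 0]) cube([936, 264, 176]);
translate([474, 581, 176]) cube([936, 264, 176]);
translate([474, 845, 352]) cube([936, 264, 176]);
translate([474, 1109, 528]) cube([936, 264, 176]);
translate([474, 1373, 704]) cube([936, 264, 176]);
translate([474, 1637, 880]) cube([936, 264, 176]);
translate([474, 1901, 1056]) cube([936, 264, 176]);


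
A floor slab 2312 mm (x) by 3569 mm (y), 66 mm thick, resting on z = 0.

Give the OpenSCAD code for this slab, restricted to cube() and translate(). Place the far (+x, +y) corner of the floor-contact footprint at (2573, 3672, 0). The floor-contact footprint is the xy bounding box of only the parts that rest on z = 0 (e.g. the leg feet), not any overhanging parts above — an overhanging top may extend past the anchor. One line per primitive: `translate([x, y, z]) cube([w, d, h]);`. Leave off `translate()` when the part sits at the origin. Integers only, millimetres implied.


translate([261, 103, 0]) cube([2312, 3569, 66]);


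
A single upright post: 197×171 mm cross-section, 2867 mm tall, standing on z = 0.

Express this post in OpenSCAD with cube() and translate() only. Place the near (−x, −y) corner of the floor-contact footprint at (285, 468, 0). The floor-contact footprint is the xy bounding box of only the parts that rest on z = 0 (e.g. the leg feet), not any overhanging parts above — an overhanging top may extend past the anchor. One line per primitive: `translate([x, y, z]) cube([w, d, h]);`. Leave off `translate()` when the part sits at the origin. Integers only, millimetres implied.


translate([285, 468, 0]) cube([197, 171, 2867]);


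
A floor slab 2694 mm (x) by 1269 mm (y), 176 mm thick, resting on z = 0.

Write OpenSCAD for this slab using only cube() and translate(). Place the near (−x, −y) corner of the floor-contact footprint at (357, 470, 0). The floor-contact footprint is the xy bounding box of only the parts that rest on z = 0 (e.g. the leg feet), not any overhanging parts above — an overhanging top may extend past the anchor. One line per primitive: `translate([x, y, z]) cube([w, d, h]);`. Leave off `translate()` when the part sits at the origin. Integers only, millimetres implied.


translate([357, 470, 0]) cube([2694, 1269, 176]);


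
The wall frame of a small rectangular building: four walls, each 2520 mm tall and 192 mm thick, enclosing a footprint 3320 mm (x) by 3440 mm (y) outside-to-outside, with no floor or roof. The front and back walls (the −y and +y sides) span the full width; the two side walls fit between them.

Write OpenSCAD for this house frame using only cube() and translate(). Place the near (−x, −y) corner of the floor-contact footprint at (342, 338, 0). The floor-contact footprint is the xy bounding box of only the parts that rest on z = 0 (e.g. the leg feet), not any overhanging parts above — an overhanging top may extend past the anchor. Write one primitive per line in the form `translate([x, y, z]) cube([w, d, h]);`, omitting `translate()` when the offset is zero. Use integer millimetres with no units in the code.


translate([342, 338, 0]) cube([3320, 192, 2520]);
translate([342, 3586, 0]) cube([3320, 192, 2520]);
translate([342, 530, 0]) cube([192, 3056, 2520]);
translate([3470, 530, 0]) cube([192, 3056, 2520]);


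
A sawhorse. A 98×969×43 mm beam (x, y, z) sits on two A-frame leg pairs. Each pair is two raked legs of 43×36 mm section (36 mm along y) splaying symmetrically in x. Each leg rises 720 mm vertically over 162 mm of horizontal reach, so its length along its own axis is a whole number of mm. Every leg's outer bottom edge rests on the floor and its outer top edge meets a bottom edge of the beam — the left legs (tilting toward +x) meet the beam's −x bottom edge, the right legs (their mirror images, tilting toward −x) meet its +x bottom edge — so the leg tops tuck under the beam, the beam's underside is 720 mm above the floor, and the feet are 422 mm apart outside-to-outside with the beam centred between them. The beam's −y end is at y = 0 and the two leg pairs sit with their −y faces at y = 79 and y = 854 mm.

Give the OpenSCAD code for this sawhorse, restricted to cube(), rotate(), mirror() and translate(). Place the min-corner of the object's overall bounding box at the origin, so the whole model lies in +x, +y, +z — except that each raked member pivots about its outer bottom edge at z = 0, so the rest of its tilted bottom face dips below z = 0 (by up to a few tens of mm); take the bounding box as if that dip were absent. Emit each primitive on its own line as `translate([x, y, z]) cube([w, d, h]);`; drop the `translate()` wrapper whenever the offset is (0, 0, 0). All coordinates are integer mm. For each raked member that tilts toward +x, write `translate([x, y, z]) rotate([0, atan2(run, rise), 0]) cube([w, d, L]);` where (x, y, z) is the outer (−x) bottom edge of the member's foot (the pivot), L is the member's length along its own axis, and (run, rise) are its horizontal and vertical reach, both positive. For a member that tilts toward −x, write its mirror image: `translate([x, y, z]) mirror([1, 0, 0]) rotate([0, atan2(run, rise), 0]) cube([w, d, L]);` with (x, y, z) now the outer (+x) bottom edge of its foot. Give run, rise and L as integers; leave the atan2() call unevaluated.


// leg length = √(162² + 720²) = 738
// right-leg outer foot x = 2·162 + 98 = 422
// beam min-corner = (162, 0, 720)
translate([162, 0, 720]) cube([98, 969, 43]);
translate([0, 79, 0]) rotate([0, atan2(162, 720), 0]) cube([43, 36, 738]);
translate([422, 79, 0]) mirror([1, 0, 0]) rotate([0, atan2(162, 720), 0]) cube([43, 36, 738]);
translate([0, 854, 0]) rotate([0, atan2(162, 720), 0]) cube([43, 36, 738]);
translate([422, 854, 0]) mirror([1, 0, 0]) rotate([0, atan2(162, 720), 0]) cube([43, 36, 738]);


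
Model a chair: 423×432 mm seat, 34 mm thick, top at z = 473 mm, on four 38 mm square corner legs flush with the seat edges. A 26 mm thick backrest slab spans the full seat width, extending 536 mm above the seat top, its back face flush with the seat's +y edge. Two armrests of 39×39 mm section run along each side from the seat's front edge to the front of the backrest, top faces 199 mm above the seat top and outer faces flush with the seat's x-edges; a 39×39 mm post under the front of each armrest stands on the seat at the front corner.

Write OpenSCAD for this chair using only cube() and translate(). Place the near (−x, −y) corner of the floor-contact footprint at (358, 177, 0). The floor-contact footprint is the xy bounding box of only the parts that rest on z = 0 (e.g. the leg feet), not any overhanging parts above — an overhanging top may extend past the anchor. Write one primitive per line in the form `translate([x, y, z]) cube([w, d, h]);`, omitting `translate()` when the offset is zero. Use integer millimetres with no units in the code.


translate([358, 177, 439]) cube([423, 432, 34]);
translate([358, 177, 0]) cube([38, 38, 439]);
translate([743, 177, 0]) cube([38, 38, 439]);
translate([358, 571, 0]) cube([38, 38, 439]);
translate([743, 571, 0]) cube([38, 38, 439]);
translate([358, 583, 473]) cube([423, 26, 536]);
translate([358, 177, 633]) cube([39, 406, 39]);
translate([742, 177, 633]) cube([39, 406, 39]);
translate([358, 177, 473]) cube([39, 39, 160]);
translate([742, 177, 473]) cube([39, 39, 160]);


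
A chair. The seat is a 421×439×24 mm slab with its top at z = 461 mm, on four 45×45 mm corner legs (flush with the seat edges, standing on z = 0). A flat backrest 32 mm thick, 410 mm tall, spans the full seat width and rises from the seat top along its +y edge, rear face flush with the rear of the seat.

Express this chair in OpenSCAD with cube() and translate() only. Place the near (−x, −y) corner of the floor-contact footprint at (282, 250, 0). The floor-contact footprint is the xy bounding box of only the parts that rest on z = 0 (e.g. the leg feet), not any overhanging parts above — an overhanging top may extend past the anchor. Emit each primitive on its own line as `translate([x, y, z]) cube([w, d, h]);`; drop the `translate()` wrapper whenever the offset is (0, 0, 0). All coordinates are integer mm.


// leg_h = 461 - 24 = 437
translate([282, 250, 437]) cube([421, 439, 24]);
translate([282, 250, 0]) cube([45, 45, 437]);
translate([658, 250, 0]) cube([45, 45, 437]);
translate([282, 644, 0]) cube([45, 45, 437]);
translate([658, 644, 0]) cube([45, 45, 437]);
translate([282, 657, 461]) cube([421, 32, 410]);


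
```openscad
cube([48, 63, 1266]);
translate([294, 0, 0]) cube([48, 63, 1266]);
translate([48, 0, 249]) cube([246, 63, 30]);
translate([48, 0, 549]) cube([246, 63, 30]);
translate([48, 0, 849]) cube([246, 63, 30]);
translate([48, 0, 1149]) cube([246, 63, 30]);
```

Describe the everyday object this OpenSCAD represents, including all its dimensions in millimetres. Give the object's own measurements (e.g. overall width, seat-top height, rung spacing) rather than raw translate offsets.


A straight ladder. Two 48×63 mm vertical rails, 1266 mm tall, stand 342 mm apart (outside-to-outside) with their front faces coplanar on the −y side. 4 rungs, each 63 mm deep and 30 mm tall, span between the inner faces of the rails, front faces flush with the rails. The lowest rung's underside is at z = 249 mm and rungs are spaced 300 mm apart (underside to underside).


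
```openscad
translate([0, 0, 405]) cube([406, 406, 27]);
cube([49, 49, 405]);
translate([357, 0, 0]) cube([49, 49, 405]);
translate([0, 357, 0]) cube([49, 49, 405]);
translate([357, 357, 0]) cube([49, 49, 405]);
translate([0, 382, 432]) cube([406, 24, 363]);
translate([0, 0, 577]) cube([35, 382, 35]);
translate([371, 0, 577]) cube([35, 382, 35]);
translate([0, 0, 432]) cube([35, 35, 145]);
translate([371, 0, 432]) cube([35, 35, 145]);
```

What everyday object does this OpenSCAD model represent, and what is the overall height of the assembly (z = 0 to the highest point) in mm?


A chair. The overall height is 795 mm.

A slab on four corner posts with a tall panel at the back — a chair. The seat slab sits at z = 405 with thickness 27, and the 363 mm backrest starts at the seat top, so the overall height is 405 + 27 + 363 = 795 mm.


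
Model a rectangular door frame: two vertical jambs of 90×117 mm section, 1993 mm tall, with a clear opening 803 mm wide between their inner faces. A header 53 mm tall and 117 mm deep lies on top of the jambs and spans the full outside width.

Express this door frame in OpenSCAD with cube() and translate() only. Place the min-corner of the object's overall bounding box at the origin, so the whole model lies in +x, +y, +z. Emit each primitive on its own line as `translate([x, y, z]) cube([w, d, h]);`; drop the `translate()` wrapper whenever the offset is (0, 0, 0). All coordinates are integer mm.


cube([90, 117, 1993]);
translate([893, 0, 0]) cube([90, 117, 1993]);
translate([0, 0, 1993]) cube([983, 117, 53]);


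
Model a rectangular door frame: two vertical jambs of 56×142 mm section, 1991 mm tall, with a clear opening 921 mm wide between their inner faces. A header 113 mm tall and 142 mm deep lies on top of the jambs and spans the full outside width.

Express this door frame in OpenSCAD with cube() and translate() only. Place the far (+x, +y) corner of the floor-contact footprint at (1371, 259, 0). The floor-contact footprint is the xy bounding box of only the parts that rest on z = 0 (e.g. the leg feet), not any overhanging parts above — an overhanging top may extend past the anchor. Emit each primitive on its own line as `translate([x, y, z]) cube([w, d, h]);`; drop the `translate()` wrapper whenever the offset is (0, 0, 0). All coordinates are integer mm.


translate([338, 117, 0]) cube([56, 142, 1991]);
translate([1315, 117, 0]) cube([56, 142, 1991]);
translate([338, 117, 1991]) cube([1033, 142, 113]);


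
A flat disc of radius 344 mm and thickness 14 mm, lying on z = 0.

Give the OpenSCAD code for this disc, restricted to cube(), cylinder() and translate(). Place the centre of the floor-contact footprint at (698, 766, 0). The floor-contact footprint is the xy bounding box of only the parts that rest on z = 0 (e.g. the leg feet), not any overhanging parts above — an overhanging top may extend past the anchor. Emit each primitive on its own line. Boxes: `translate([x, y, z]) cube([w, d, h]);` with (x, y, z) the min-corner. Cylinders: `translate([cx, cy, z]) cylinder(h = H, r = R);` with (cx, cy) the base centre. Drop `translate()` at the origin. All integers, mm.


translate([698, 766, 0]) cylinder(h = 14, r = 344);


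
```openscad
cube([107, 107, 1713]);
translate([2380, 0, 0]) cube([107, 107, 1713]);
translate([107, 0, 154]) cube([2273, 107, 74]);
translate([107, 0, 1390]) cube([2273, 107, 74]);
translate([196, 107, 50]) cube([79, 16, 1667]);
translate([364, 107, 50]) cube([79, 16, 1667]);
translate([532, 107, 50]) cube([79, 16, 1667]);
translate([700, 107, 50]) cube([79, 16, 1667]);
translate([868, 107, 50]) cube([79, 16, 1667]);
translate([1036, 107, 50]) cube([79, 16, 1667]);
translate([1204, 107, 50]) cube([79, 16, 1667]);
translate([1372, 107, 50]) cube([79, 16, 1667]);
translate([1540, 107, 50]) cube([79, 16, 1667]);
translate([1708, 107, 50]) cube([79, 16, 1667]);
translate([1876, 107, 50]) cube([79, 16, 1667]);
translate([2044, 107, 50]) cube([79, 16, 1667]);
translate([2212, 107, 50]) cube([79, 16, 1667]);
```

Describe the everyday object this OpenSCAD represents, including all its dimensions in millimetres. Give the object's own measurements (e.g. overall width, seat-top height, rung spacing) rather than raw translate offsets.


A fence section. Two 107×107 mm posts, 1713 mm tall, stand on the floor with a clear span of 2273 mm between their inner faces. Two horizontal rails of 107×74 mm section span the gap between the posts with their undersides at z = 154 mm and z = 1390 mm, flush with the posts' −y face. 13 pickets, each 79 mm wide, 16 mm thick and 1667 mm tall, are fixed to the +y face of the rails with their bottoms at z = 50 mm, spaced across the span with a 89 mm gap after the −x post and between neighbouring pickets and before the +x post.


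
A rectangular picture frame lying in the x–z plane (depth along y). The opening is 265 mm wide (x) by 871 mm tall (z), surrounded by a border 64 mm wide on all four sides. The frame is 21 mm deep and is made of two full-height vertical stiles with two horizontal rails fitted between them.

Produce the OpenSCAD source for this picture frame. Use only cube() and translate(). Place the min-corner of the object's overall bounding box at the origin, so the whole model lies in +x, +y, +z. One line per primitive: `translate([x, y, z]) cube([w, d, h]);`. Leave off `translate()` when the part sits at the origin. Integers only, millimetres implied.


cube([64, 21, 999]);
translate([329, 0, 0]) cube([64, 21, 999]);
translate([64, 0, 0]) cube([265, 21, 64]);
translate([64, 0, 935]) cube([265, 21, 64]);


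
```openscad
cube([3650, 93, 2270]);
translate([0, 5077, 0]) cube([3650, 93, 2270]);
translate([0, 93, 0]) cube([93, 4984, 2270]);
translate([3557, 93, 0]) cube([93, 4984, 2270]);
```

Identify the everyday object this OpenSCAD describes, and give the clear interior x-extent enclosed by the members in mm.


A house (or room) frame. The interior width is 3464 mm.

Four 2270 mm walls enclosing a rectangle with no floor or roof — a room or house frame. Outside width is 3650 mm and wall thickness is 93 mm, so the interior width is 3650 − 2 × 93 = 3464 mm.


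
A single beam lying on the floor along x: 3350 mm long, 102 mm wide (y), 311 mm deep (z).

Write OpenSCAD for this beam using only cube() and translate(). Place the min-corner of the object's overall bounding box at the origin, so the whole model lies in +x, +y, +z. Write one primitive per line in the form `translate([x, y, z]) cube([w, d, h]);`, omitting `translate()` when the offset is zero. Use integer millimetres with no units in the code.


cube([3350, 102, 311]);


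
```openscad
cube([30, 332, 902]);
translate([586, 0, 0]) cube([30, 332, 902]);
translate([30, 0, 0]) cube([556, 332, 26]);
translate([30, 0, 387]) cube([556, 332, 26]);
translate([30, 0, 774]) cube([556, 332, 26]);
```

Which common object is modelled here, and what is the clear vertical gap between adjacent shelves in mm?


A bookshelf. The clear shelf gap is 361 mm.

Two tall side panels with 3 horizontal boards between them — a bookshelf. The first two shelf undersides are at z = 0 and z = 387; with shelf thickness 26, the clear gap is 387 − 0 − 26 = 361 mm.


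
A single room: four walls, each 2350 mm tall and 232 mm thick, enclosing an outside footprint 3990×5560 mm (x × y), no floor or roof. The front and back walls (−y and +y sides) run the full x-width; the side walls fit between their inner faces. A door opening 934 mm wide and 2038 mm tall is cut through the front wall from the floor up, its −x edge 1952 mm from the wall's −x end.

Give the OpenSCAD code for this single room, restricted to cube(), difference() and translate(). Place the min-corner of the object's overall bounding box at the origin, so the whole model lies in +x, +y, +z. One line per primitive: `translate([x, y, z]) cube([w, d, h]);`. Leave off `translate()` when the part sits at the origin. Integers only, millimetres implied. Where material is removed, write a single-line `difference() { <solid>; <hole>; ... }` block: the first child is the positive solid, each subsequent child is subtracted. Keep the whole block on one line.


difference() { cube([3990, 232, 2350]); translate([1952, 0, 0]) cube([934, 232, 2038]); }
translate([0, 5328, 0]) cube([3990, 232, 2350]);
translate([0, 232, 0]) cube([232, 5096, 2350]);
translate([3758, 232, 0]) cube([232, 5096, 2350]);


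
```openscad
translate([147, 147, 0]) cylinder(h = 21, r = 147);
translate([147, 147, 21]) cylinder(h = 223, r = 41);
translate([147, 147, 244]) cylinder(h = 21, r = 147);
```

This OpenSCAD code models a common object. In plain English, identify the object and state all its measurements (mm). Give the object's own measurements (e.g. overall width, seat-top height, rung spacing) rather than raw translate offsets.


A spool: two coaxial disc flanges of radius 147 mm and thickness 21 mm, joined by a core cylinder of radius 41 mm and height 223 mm. The lower flange rests on z = 0 and the three cylinders share a vertical axis.


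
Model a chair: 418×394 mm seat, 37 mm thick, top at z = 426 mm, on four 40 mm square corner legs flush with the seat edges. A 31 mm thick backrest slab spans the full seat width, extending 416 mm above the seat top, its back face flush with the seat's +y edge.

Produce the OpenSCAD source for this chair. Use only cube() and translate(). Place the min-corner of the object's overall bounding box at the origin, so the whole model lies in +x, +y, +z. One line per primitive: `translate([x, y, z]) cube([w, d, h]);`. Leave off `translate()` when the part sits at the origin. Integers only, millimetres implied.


// leg_h = 426 - 37 = 389
translate([0, 0, 389]) cube([418, 394, 37]);
cube([40, 40, 389]);
translate([378, 0, 0]) cube([40, 40, 389]);
translate([0, 354, 0]) cube([40, 40, 389]);
translate([378, 354, 0]) cube([40, 40, 389]);
translate([0, 363, 426]) cube([418, 31, 416]);


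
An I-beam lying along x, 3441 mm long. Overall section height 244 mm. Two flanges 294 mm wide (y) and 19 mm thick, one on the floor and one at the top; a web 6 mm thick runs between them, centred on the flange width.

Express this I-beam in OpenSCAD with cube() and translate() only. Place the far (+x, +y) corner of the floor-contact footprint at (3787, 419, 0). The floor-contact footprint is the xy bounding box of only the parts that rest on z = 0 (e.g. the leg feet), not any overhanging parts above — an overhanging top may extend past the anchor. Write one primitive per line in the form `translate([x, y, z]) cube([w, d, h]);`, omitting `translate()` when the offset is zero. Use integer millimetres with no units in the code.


translate([346, 125, 0]) cube([3441, 294, 19]);
translate([346, 269, 19]) cube([3441, 6, 206]);
translate([346, 125, 225]) cube([3441, 294, 19]);


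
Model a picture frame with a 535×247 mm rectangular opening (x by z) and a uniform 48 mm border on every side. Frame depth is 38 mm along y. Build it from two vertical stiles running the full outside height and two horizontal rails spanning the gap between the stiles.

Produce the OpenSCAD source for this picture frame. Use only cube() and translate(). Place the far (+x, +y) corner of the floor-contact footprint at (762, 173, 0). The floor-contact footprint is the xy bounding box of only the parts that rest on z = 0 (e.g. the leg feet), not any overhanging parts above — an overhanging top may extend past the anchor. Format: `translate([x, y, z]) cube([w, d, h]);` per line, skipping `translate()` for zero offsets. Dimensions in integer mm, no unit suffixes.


translate([131, 135, 0]) cube([48, 38, 343]);
translate([714, 135, 0]) cube([48, 38, 343]);
translate([179, 135, 0]) cube([535, 38, 48]);
translate([179, 135, 295]) cube([535, 38, 48]);


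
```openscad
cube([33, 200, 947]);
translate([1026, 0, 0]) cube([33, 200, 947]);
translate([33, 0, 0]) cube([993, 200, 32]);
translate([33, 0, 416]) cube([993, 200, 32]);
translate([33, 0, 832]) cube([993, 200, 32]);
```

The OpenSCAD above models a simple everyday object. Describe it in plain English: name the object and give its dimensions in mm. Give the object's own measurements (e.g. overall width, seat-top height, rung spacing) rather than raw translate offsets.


An open bookshelf. Two side panels, each 33 mm thick, 200 mm deep and 947 mm tall, stand 1059 mm apart (outside-to-outside). Between them sit 3 shelves, each 32 mm thick and 200 mm deep, spanning the full gap between the sides. The bottom shelf rests on the floor (its underside at z = 0) and the clear gap between one shelf's top and the next shelf's underside is 384 mm.


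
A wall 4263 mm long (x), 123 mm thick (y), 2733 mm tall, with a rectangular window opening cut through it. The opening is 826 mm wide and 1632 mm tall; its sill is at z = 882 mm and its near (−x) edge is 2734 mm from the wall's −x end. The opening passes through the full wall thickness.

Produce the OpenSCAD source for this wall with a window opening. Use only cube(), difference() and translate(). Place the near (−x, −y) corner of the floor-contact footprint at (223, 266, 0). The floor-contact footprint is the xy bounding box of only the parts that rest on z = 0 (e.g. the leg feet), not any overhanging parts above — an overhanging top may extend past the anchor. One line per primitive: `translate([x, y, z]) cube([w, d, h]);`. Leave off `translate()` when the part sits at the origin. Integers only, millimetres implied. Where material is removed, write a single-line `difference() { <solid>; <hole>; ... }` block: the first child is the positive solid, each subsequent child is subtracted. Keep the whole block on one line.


difference() { translate([223, 266, 0]) cube([4263, 123, 2733]); translate([2957, 266, 882]) cube([826, 123, 1632]); }


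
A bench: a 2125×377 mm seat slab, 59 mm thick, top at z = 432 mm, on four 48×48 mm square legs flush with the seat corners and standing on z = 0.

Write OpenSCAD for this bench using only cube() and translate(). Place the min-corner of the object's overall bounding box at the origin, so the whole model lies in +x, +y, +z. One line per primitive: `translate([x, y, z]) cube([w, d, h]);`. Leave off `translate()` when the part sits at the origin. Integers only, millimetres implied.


translate([0, 0, 373]) cube([2125, 377, 59]);
cube([48, 48, 373]);
translate([0, 329, 0]) cube([48, 48, 373]);
translate([2077, 0, 0]) cube([48, 48, 373]);
translate([2077, 329, 0]) cube([48, 48, 373]);


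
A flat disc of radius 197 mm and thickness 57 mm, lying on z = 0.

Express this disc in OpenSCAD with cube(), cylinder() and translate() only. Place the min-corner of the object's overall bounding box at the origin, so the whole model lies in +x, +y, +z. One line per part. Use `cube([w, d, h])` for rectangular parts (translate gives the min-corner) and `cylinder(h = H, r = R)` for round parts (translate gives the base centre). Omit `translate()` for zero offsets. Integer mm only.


translate([197, 197, 0]) cylinder(h = 57, r = 197);


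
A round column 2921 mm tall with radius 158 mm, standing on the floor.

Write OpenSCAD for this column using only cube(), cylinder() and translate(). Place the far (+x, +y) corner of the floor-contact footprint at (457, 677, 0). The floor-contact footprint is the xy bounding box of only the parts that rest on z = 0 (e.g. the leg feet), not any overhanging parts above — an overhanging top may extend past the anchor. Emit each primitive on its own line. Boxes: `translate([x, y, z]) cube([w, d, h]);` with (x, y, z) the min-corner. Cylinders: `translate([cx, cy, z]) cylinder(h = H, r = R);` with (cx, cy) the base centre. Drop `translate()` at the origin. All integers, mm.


translate([299, 519, 0]) cylinder(h = 2921, r = 158);


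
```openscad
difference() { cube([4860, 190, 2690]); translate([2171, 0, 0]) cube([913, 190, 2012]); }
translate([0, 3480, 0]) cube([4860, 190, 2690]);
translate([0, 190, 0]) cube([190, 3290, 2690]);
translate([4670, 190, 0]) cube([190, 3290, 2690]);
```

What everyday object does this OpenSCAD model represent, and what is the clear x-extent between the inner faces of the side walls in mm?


A single room. The interior width is 4480 mm.

Four walls enclosing a rectangle with a door in the front wall — a room. Outside width 4860 minus two 190 mm walls gives 4480 mm.


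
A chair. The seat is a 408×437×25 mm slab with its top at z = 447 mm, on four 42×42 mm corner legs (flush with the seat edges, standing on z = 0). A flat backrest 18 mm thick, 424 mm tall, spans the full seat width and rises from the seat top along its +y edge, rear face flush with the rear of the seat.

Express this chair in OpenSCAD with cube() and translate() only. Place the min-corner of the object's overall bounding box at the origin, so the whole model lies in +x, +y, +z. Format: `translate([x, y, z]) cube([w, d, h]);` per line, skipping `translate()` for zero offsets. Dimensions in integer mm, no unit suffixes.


// leg_h = 447 - 25 = 422
translate([0, 0, 422]) cube([408, 437, 25]);
cube([42, 42, 422]);
translate([366, 0, 0]) cube([42, 42, 422]);
translate([0, 395, 0]) cube([42, 42, 422]);
translate([366, 395, 0]) cube([42, 42, 422]);
translate([0, 419, 447]) cube([408, 18, 424]);


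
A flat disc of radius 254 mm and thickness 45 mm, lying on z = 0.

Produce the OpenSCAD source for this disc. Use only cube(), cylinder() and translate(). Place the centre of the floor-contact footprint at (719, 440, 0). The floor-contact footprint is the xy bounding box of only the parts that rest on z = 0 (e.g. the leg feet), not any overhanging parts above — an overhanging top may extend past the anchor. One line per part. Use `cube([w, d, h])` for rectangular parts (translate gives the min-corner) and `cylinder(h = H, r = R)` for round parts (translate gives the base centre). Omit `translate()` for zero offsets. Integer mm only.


translate([719, 440, 0]) cylinder(h = 45, r = 254);


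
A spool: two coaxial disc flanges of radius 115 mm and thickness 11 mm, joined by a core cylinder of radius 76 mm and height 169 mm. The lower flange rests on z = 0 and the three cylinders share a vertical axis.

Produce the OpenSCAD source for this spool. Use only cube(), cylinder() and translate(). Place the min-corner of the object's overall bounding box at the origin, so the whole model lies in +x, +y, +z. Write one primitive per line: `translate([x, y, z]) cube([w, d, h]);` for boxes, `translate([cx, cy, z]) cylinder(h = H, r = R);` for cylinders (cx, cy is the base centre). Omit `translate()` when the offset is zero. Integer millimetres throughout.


translate([115, 115, 0]) cylinder(h = 11, r = 115);
translate([115, 115, 11]) cylinder(h = 169, r = 76);
translate([115, 115, 180]) cylinder(h = 11, r = 115);
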